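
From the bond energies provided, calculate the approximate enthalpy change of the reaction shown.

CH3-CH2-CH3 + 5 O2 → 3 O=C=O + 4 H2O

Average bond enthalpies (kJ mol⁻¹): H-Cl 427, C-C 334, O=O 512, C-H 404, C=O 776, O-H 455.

ΔH ≈ −1836 kJ

Bonds broken (reactants):
  C-C: 2 × 334 = 668
  C-H: 8 × 404 = 3232
  O=O: 5 × 512 = 2560
  Σ(broken) = 6460 kJ
Bonds formed (products):
  C=O: 6 × 776 = 4656
  O-H: 8 × 455 = 3640
  Σ(formed) = 8296 kJ
ΔH = Σ(broken) − Σ(formed) = 6460 − 8296 = −1836 kJ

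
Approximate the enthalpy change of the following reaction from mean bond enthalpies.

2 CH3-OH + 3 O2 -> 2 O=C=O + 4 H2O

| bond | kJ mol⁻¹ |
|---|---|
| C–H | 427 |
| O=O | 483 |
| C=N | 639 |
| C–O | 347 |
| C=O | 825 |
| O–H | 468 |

Bonds broken (reactants):
  C–H: 6 × 427 = 2562
  C–O: 2 × 347 = 694
  O–H: 2 × 468 = 936
  O=O: 3 × 483 = 1449
  Σ(broken) = 5641 kJ
Bonds formed (products):
  C=O: 4 × 825 = 3300
  O–H: 8 × 468 = 3744
  Σ(formed) = 7044 kJ
ΔH = Σ(broken) − Σ(formed) = 5641 − 7044 = −1403 kJ

ΔH ≈ −1403 kJ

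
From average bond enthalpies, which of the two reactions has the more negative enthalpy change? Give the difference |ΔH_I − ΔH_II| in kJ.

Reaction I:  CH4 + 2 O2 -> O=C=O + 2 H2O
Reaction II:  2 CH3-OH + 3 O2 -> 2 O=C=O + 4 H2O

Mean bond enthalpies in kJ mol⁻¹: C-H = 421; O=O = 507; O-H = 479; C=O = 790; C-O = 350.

Reaction II, by 489 kJ

Reaction I:
  Bonds broken (reactants):
    C-H: 4 × 421 = 1684
    O=O: 2 × 507 = 1014
    Σ(broken) = 2698 kJ
  Bonds formed (products):
    C=O: 2 × 790 = 1580
    O-H: 4 × 479 = 1916
    Σ(formed) = 3496 kJ
  ΔH_I = 2698 − 3496 = −798 kJ
Reaction II:
  Bonds broken (reactants):
    C-H: 6 × 421 = 2526
    C-O: 2 × 350 = 700
    O-H: 2 × 479 = 958
    O=O: 3 × 507 = 1521
    Σ(broken) = 5705 kJ
  Bonds formed (products):
    C=O: 4 × 790 = 3160
    O-H: 8 × 479 = 3832
    Σ(formed) = 6992 kJ
  ΔH_II = 5705 − 6992 = −1287 kJ
ΔH_I − ΔH_II = +489 kJ, so reaction II has the more negative ΔH; |ΔH_I − ΔH_II| = 489 kJ.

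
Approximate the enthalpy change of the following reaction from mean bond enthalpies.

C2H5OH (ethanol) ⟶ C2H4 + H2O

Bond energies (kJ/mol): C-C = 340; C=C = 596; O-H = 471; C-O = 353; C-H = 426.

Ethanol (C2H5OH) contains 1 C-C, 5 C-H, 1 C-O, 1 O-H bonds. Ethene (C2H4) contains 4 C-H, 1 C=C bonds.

ΔH ≈ +52 kJ

Bonds broken (reactants):
  C-C: 1 × 340 = 340
  C-H: 5 × 426 = 2130
  C-O: 1 × 353 = 353
  O-H: 1 × 471 = 471
  Σ(broken) = 3294 kJ
Bonds formed (products):
  C-H: 4 × 426 = 1704
  C=C: 1 × 596 = 596
  O-H: 2 × 471 = 942
  Σ(formed) = 3242 kJ
ΔH = Σ(broken) − Σ(formed) = 3294 − 3242 = +52 kJ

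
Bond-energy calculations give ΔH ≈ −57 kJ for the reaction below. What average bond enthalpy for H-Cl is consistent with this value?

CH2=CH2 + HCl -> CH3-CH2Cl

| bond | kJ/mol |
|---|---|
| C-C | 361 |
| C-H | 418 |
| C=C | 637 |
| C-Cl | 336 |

Let D be the H-Cl bond energy.
Σ(broken) = 4×418 + 1×637 + 1×D = 2309 + D
Σ(formed) = 1×361 + 1×336 + 5×418 = 2787
ΔH = Σ(broken) − Σ(formed) = (2309 + D) − (2787) = −478 + D
Setting this equal to −57 kJ gives D = 421 kJ/mol.

D(H-Cl) ≈ 421 kJ/mol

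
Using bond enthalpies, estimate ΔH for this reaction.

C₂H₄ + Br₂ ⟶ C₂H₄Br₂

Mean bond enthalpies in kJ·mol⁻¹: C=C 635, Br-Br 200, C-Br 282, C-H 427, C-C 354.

ΔH ≈ −83 kJ

Bonds broken (reactants):
  Br-Br: 1 × 200 = 200
  C-H: 4 × 427 = 1708
  C=C: 1 × 635 = 635
  Σ(broken) = 2543 kJ
Bonds formed (products):
  C-Br: 2 × 282 = 564
  C-C: 1 × 354 = 354
  C-H: 4 × 427 = 1708
  Σ(formed) = 2626 kJ
ΔH = Σ(broken) − Σ(formed) = 2543 − 2626 = −83 kJ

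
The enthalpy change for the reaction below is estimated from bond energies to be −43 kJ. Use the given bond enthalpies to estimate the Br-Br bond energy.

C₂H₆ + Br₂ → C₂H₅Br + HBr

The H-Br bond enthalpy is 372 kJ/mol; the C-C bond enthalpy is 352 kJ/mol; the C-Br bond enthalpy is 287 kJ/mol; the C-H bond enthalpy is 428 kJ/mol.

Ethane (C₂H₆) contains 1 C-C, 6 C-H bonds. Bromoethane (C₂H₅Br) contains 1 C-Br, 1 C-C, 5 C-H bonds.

Let D be the Br-Br bond energy.
Σ(broken) = 1×D + 1×352 + 6×428 = 2920 + D
Σ(formed) = 1×287 + 1×352 + 5×428 + 1×372 = 3151
ΔH = Σ(broken) − Σ(formed) = (2920 + D) − (3151) = −231 + D
Setting this equal to −43 kJ gives D = 188 kJ/mol.

D(Br-Br) ≈ 188 kJ/mol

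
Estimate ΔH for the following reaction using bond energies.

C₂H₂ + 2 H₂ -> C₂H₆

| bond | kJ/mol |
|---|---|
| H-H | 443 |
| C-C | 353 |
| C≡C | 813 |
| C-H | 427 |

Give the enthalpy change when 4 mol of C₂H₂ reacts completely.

ΔH = −1448 kJ

Bonds broken (reactants):
  C≡C: 1 × 813 = 813
  C-H: 2 × 427 = 854
  H-H: 2 × 443 = 886
  Σ(broken) = 2553 kJ
Bonds formed (products):
  C-C: 1 × 353 = 353
  C-H: 6 × 427 = 2562
  Σ(formed) = 2915 kJ
ΔH = Σ(broken) − Σ(formed) = 2553 − 2915 = −362 kJ
For 4× the reaction as written: 4 × (−362) = −1448 kJ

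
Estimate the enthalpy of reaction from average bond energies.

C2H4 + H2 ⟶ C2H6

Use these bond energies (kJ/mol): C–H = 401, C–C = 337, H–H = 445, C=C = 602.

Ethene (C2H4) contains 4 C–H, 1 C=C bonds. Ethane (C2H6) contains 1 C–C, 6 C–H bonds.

ΔH ≈ −92 kJ

Bonds broken (reactants):
  C–H: 4 × 401 = 1604
  C=C: 1 × 602 = 602
  H–H: 1 × 445 = 445
  Σ(broken) = 2651 kJ
Bonds formed (products):
  C–C: 1 × 337 = 337
  C–H: 6 × 401 = 2406
  Σ(formed) = 2743 kJ
ΔH = Σ(broken) − Σ(formed) = 2651 − 2743 = −92 kJ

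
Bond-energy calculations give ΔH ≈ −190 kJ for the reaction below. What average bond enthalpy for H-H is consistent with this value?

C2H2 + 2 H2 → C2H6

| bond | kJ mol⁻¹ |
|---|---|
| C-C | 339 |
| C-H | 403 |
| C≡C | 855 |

D(H-H) ≈ 453 kJ/mol

Let D be the H-H bond energy.
Σ(broken) = 1×855 + 2×403 + 2×D = 1661 + 2D
Σ(formed) = 1×339 + 6×403 = 2757
ΔH = Σ(broken) − Σ(formed) = (1661 + 2D) − (2757) = −1096 + 2D
Setting this equal to −190 kJ gives 2D = 906, so D = 453 kJ/mol.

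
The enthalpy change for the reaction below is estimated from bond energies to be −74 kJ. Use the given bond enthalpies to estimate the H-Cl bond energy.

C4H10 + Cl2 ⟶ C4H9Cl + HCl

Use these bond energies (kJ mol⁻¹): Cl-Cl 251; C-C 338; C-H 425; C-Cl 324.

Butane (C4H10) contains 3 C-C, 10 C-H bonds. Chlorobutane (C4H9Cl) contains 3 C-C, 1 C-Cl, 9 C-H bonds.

D(H-Cl) ≈ 426 kJ/mol

Let D be the H-Cl bond energy.
Σ(broken) = 3×338 + 10×425 + 1×251 = 5515
Σ(formed) = 3×338 + 1×324 + 9×425 + 1×D = 5163 + D
ΔH = Σ(broken) − Σ(formed) = (5515) − (5163 + D) = +352 − D
Setting this equal to −74 kJ gives D = 426 kJ/mol.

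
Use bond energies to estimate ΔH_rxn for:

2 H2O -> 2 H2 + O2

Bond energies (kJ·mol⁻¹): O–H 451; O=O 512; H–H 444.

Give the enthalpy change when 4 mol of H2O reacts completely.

Bonds broken (reactants):
  O–H: 4 × 451 = 1804
  Σ(broken) = 1804 kJ
Bonds formed (products):
  H–H: 2 × 444 = 888
  O=O: 1 × 512 = 512
  Σ(formed) = 1400 kJ
ΔH = Σ(broken) − Σ(formed) = 1804 − 1400 = +404 kJ
For 2× the reaction as written: 2 × (+404) = +808 kJ

ΔH = +808 kJ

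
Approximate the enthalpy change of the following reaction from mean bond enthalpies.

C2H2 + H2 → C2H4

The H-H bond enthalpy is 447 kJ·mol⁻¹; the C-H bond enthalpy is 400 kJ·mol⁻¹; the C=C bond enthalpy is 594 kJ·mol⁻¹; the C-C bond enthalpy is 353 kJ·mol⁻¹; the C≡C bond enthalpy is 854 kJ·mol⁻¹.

Bonds broken (reactants):
  C≡C: 1 × 854 = 854
  C-H: 2 × 400 = 800
  H-H: 1 × 447 = 447
  Σ(broken) = 2101 kJ
Bonds formed (products):
  C-H: 4 × 400 = 1600
  C=C: 1 × 594 = 594
  Σ(formed) = 2194 kJ
ΔH = Σ(broken) − Σ(formed) = 2101 − 2194 = −93 kJ

ΔH ≈ −93 kJ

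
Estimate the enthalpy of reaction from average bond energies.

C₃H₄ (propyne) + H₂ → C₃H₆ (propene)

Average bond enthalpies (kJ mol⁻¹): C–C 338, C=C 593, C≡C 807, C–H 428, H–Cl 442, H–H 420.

ΔH ≈ −222 kJ

Bonds broken (reactants):
  C≡C: 1 × 807 = 807
  C–C: 1 × 338 = 338
  C–H: 4 × 428 = 1712
  H–H: 1 × 420 = 420
  Σ(broken) = 3277 kJ
Bonds formed (products):
  C–C: 1 × 338 = 338
  C–H: 6 × 428 = 2568
  C=C: 1 × 593 = 593
  Σ(formed) = 3499 kJ
ΔH = Σ(broken) − Σ(formed) = 3277 − 3499 = −222 kJ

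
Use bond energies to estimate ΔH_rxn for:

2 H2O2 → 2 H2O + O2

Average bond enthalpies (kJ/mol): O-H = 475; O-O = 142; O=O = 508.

Bonds broken (reactants):
  O-H: 4 × 475 = 1900
  O-O: 2 × 142 = 284
  Σ(broken) = 2184 kJ
Bonds formed (products):
  O-H: 4 × 475 = 1900
  O=O: 1 × 508 = 508
  Σ(formed) = 2408 kJ
ΔH = Σ(broken) − Σ(formed) = 2184 − 2408 = −224 kJ

ΔH ≈ −224 kJ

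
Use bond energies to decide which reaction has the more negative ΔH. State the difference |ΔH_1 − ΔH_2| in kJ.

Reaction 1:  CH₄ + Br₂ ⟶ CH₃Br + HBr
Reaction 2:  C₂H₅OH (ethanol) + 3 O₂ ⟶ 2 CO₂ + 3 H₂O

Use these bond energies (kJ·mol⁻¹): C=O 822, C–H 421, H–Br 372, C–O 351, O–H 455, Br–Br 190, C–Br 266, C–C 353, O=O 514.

Reaction 1:
  Bonds broken (reactants):
    Br–Br: 1 × 190 = 190
    C–H: 4 × 421 = 1684
    Σ(broken) = 1874 kJ
  Bonds formed (products):
    C–Br: 1 × 266 = 266
    C–H: 3 × 421 = 1263
    H–Br: 1 × 372 = 372
    Σ(formed) = 1901 kJ
  ΔH_1 = 1874 − 1901 = −27 kJ
Reaction 2:
  Bonds broken (reactants):
    C–C: 1 × 353 = 353
    C–H: 5 × 421 = 2105
    C–O: 1 × 351 = 351
    O–H: 1 × 455 = 455
    O=O: 3 × 514 = 1542
    Σ(broken) = 4806 kJ
  Bonds formed (products):
    C=O: 4 × 822 = 3288
    O–H: 6 × 455 = 2730
    Σ(formed) = 6018 kJ
  ΔH_2 = 4806 − 6018 = −1212 kJ
ΔH_1 − ΔH_2 = +1185 kJ, so reaction 2 has the more negative ΔH; |ΔH_1 − ΔH_2| = 1185 kJ.

Reaction 2, by 1185 kJ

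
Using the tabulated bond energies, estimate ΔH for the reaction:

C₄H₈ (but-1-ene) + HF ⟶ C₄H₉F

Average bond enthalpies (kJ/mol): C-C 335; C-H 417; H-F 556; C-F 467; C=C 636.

Bonds broken (reactants):
  C-C: 2 × 335 = 670
  C-H: 8 × 417 = 3336
  C=C: 1 × 636 = 636
  H-F: 1 × 556 = 556
  Σ(broken) = 5198 kJ
Bonds formed (products):
  C-C: 3 × 335 = 1005
  C-F: 1 × 467 = 467
  C-H: 9 × 417 = 3753
  Σ(formed) = 5225 kJ
ΔH = Σ(broken) − Σ(formed) = 5198 − 5225 = −27 kJ

ΔH ≈ −27 kJ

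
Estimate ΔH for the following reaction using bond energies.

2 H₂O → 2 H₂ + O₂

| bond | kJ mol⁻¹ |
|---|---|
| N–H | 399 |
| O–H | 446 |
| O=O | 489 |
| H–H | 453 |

ΔH ≈ +389 kJ

Bonds broken (reactants):
  O–H: 4 × 446 = 1784
  Σ(broken) = 1784 kJ
Bonds formed (products):
  H–H: 2 × 453 = 906
  O=O: 1 × 489 = 489
  Σ(formed) = 1395 kJ
ΔH = Σ(broken) − Σ(formed) = 1784 − 1395 = +389 kJ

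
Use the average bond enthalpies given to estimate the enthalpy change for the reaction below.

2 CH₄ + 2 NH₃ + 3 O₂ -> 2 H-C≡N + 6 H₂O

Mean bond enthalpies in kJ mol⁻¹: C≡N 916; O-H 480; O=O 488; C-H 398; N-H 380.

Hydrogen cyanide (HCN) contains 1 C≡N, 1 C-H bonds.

ΔH ≈ −1460 kJ

Bonds broken (reactants):
  C-H: 8 × 398 = 3184
  N-H: 6 × 380 = 2280
  O=O: 3 × 488 = 1464
  Σ(broken) = 6928 kJ
Bonds formed (products):
  C≡N: 2 × 916 = 1832
  C-H: 2 × 398 = 796
  O-H: 12 × 480 = 5760
  Σ(formed) = 8388 kJ
ΔH = Σ(broken) − Σ(formed) = 6928 − 8388 = −1460 kJ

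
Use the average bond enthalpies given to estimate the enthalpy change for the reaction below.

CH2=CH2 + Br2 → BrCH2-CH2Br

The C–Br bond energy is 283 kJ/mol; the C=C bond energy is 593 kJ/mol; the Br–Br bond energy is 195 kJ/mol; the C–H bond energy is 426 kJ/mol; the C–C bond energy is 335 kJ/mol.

Bonds broken (reactants):
  Br–Br: 1 × 195 = 195
  C–H: 4 × 426 = 1704
  C=C: 1 × 593 = 593
  Σ(broken) = 2492 kJ
Bonds formed (products):
  C–Br: 2 × 283 = 566
  C–C: 1 × 335 = 335
  C–H: 4 × 426 = 1704
  Σ(formed) = 2605 kJ
ΔH = Σ(broken) − Σ(formed) = 2492 − 2605 = −113 kJ

ΔH ≈ −113 kJ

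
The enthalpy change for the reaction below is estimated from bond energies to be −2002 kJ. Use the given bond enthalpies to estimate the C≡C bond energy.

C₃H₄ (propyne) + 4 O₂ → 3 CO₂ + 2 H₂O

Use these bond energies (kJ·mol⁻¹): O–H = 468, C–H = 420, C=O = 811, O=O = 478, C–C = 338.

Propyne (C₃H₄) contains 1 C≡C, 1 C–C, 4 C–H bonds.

D(C≡C) ≈ 806 kJ/mol

Let D be the C≡C bond energy.
Σ(broken) = 1×D + 1×338 + 4×420 + 4×478 = 3930 + D
Σ(formed) = 6×811 + 4×468 = 6738
ΔH = Σ(broken) − Σ(formed) = (3930 + D) − (6738) = −2808 + D
Setting this equal to −2002 kJ gives D = 806 kJ/mol.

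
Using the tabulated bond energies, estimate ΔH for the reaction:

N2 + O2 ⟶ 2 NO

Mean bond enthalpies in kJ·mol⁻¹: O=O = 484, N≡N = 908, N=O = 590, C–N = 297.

Bonds broken (reactants):
  N≡N: 1 × 908 = 908
  O=O: 1 × 484 = 484
  Σ(broken) = 1392 kJ
Bonds formed (products):
  N=O: 2 × 590 = 1180
  Σ(formed) = 1180 kJ
ΔH = Σ(broken) − Σ(formed) = 1392 − 1180 = +212 kJ

ΔH ≈ +212 kJ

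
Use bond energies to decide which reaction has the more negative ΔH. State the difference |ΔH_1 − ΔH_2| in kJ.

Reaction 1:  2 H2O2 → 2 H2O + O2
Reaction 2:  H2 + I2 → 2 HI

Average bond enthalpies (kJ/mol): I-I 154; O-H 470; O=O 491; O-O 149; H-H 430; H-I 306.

Reaction 1, by 165 kJ

Reaction 1:
  Bonds broken (reactants):
    O-H: 4 × 470 = 1880
    O-O: 2 × 149 = 298
    Σ(broken) = 2178 kJ
  Bonds formed (products):
    O-H: 4 × 470 = 1880
    O=O: 1 × 491 = 491
    Σ(formed) = 2371 kJ
  ΔH_1 = 2178 − 2371 = −193 kJ
Reaction 2:
  Bonds broken (reactants):
    H-H: 1 × 430 = 430
    I-I: 1 × 154 = 154
    Σ(broken) = 584 kJ
  Bonds formed (products):
    H-I: 2 × 306 = 612
    Σ(formed) = 612 kJ
  ΔH_2 = 584 − 612 = −28 kJ
ΔH_1 − ΔH_2 = −165 kJ, so reaction 1 has the more negative ΔH; |ΔH_1 − ΔH_2| = 165 kJ.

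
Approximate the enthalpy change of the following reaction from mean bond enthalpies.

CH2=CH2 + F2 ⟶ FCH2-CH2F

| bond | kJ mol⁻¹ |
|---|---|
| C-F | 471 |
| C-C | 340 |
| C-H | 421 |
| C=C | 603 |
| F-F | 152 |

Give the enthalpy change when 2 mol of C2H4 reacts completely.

ΔH = −1054 kJ

Bonds broken (reactants):
  C-H: 4 × 421 = 1684
  C=C: 1 × 603 = 603
  F-F: 1 × 152 = 152
  Σ(broken) = 2439 kJ
Bonds formed (products):
  C-C: 1 × 340 = 340
  C-F: 2 × 471 = 942
  C-H: 4 × 421 = 1684
  Σ(formed) = 2966 kJ
ΔH = Σ(broken) − Σ(formed) = 2439 − 2966 = −527 kJ
For 2× the reaction as written: 2 × (−527) = −1054 kJ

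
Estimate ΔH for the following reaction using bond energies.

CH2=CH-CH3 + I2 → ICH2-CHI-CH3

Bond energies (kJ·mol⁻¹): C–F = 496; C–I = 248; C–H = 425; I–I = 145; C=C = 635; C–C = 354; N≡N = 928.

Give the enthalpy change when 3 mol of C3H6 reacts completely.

ΔH = −210 kJ

Bonds broken (reactants):
  C–C: 1 × 354 = 354
  C–H: 6 × 425 = 2550
  C=C: 1 × 635 = 635
  I–I: 1 × 145 = 145
  Σ(broken) = 3684 kJ
Bonds formed (products):
  C–C: 2 × 354 = 708
  C–H: 6 × 425 = 2550
  C–I: 2 × 248 = 496
  Σ(formed) = 3754 kJ
ΔH = Σ(broken) − Σ(formed) = 3684 − 3754 = −70 kJ
For 3× the reaction as written: 3 × (−70) = −210 kJ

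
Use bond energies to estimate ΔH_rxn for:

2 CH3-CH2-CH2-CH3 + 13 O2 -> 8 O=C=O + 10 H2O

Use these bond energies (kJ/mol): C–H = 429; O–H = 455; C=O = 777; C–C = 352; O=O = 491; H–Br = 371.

ΔH ≈ −4457 kJ

Bonds broken (reactants):
  C–C: 6 × 352 = 2112
  C–H: 20 × 429 = 8580
  O=O: 13 × 491 = 6383
  Σ(broken) = 17075 kJ
Bonds formed (products):
  C=O: 16 × 777 = 12432
  O–H: 20 × 455 = 9100
  Σ(formed) = 21532 kJ
ΔH = Σ(broken) − Σ(formed) = 17075 − 21532 = −4457 kJ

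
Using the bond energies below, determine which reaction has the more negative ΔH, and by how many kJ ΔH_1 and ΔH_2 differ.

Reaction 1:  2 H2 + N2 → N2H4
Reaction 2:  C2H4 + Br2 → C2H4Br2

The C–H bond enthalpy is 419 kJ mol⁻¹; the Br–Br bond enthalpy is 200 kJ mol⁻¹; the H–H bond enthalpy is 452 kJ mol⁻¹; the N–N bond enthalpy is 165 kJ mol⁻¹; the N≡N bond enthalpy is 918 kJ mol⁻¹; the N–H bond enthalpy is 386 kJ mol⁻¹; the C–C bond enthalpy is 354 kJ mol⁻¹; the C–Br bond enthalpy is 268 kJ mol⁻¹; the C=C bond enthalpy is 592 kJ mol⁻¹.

Reaction 1:
  Bonds broken (reactants):
    H–H: 2 × 452 = 904
    N≡N: 1 × 918 = 918
    Σ(broken) = 1822 kJ
  Bonds formed (products):
    N–H: 4 × 386 = 1544
    N–N: 1 × 165 = 165
    Σ(formed) = 1709 kJ
  ΔH_1 = 1822 − 1709 = +113 kJ
Reaction 2:
  Bonds broken (reactants):
    Br–Br: 1 × 200 = 200
    C–H: 4 × 419 = 1676
    C=C: 1 × 592 = 592
    Σ(broken) = 2468 kJ
  Bonds formed (products):
    C–Br: 2 × 268 = 536
    C–C: 1 × 354 = 354
    C–H: 4 × 419 = 1676
    Σ(formed) = 2566 kJ
  ΔH_2 = 2468 − 2566 = −98 kJ
ΔH_1 − ΔH_2 = +211 kJ, so reaction 2 has the more negative ΔH; |ΔH_1 − ΔH_2| = 211 kJ.

Reaction 2, by 211 kJ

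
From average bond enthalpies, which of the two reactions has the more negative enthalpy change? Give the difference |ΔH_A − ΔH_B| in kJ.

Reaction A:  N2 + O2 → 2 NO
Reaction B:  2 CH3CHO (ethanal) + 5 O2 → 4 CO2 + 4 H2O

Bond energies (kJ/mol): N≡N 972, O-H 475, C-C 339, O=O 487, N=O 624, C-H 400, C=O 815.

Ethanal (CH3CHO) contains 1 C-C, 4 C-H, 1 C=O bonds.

Reaction A:
  Bonds broken (reactants):
    N≡N: 1 × 972 = 972
    O=O: 1 × 487 = 487
    Σ(broken) = 1459 kJ
  Bonds formed (products):
    N=O: 2 × 624 = 1248
    Σ(formed) = 1248 kJ
  ΔH_A = 1459 − 1248 = +211 kJ
Reaction B:
  Bonds broken (reactants):
    C-C: 2 × 339 = 678
    C-H: 8 × 400 = 3200
    C=O: 2 × 815 = 1630
    O=O: 5 × 487 = 2435
    Σ(broken) = 7943 kJ
  Bonds formed (products):
    C=O: 8 × 815 = 6520
    O-H: 8 × 475 = 3800
    Σ(formed) = 10320 kJ
  ΔH_B = 7943 − 10320 = −2377 kJ
ΔH_A − ΔH_B = +2588 kJ, so reaction B has the more negative ΔH; |ΔH_A − ΔH_B| = 2588 kJ.

Reaction B, by 2588 kJ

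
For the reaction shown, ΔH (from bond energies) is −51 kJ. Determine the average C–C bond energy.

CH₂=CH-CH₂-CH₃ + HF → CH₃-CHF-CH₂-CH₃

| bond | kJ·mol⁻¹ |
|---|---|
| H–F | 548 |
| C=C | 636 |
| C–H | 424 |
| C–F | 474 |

D(C–C) ≈ 337 kJ/mol

Let D be the C–C bond energy.
Σ(broken) = 2×D + 8×424 + 1×636 + 1×548 = 4576 + 2D
Σ(formed) = 3×D + 1×474 + 9×424 = 4290 + 3D
ΔH = Σ(broken) − Σ(formed) = (4576 + 2D) − (4290 + 3D) = +286 − D
Setting this equal to −51 kJ gives D = 337 kJ/mol.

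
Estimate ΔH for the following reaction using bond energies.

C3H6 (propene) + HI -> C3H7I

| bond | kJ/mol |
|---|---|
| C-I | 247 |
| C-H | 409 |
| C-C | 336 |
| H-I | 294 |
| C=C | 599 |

Bonds broken (reactants):
  C-C: 1 × 336 = 336
  C-H: 6 × 409 = 2454
  C=C: 1 × 599 = 599
  H-I: 1 × 294 = 294
  Σ(broken) = 3683 kJ
Bonds formed (products):
  C-C: 2 × 336 = 672
  C-H: 7 × 409 = 2863
  C-I: 1 × 247 = 247
  Σ(formed) = 3782 kJ
ΔH = Σ(broken) − Σ(formed) = 3683 − 3782 = −99 kJ

ΔH ≈ −99 kJ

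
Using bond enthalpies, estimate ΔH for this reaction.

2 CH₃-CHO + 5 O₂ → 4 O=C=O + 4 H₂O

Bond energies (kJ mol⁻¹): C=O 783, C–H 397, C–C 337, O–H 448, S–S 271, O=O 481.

Bonds broken (reactants):
  C–C: 2 × 337 = 674
  C–H: 8 × 397 = 3176
  C=O: 2 × 783 = 1566
  O=O: 5 × 481 = 2405
  Σ(broken) = 7821 kJ
Bonds formed (products):
  C=O: 8 × 783 = 6264
  O–H: 8 × 448 = 3584
  Σ(formed) = 9848 kJ
ΔH = Σ(broken) − Σ(formed) = 7821 − 9848 = −2027 kJ

ΔH ≈ −2027 kJ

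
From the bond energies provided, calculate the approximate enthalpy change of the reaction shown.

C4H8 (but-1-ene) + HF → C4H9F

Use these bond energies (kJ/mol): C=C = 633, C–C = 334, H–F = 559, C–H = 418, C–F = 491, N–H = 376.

ΔH ≈ −51 kJ

Bonds broken (reactants):
  C–C: 2 × 334 = 668
  C–H: 8 × 418 = 3344
  C=C: 1 × 633 = 633
  H–F: 1 × 559 = 559
  Σ(broken) = 5204 kJ
Bonds formed (products):
  C–C: 3 × 334 = 1002
  C–F: 1 × 491 = 491
  C–H: 9 × 418 = 3762
  Σ(formed) = 5255 kJ
ΔH = Σ(broken) − Σ(formed) = 5204 − 5255 = −51 kJ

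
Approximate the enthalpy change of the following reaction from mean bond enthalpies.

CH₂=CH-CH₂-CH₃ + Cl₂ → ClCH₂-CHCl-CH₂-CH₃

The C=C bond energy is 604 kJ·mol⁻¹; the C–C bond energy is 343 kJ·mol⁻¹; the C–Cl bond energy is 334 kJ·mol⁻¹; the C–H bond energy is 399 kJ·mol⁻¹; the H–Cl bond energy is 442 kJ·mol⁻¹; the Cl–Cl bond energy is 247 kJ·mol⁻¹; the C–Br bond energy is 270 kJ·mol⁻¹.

ΔH ≈ −160 kJ

Bonds broken (reactants):
  C–C: 2 × 343 = 686
  C–H: 8 × 399 = 3192
  C=C: 1 × 604 = 604
  Cl–Cl: 1 × 247 = 247
  Σ(broken) = 4729 kJ
Bonds formed (products):
  C–C: 3 × 343 = 1029
  C–Cl: 2 × 334 = 668
  C–H: 8 × 399 = 3192
  Σ(formed) = 4889 kJ
ΔH = Σ(broken) − Σ(formed) = 4729 − 4889 = −160 kJ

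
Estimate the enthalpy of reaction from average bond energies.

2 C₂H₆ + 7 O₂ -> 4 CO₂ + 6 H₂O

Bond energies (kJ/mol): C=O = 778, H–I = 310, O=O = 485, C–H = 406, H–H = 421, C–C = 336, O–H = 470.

Bonds broken (reactants):
  C–C: 2 × 336 = 672
  C–H: 12 × 406 = 4872
  O=O: 7 × 485 = 3395
  Σ(broken) = 8939 kJ
Bonds formed (products):
  C=O: 8 × 778 = 6224
  O–H: 12 × 470 = 5640
  Σ(formed) = 11864 kJ
ΔH = Σ(broken) − Σ(formed) = 8939 − 11864 = −2925 kJ

ΔH ≈ −2925 kJ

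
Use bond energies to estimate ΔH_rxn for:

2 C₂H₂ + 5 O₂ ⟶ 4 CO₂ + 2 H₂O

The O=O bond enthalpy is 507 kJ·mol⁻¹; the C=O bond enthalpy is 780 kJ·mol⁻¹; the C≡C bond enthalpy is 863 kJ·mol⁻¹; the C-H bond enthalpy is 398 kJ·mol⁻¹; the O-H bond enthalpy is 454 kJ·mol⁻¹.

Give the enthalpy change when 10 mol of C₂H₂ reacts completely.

Bonds broken (reactants):
  C≡C: 2 × 863 = 1726
  C-H: 4 × 398 = 1592
  O=O: 5 × 507 = 2535
  Σ(broken) = 5853 kJ
Bonds formed (products):
  C=O: 8 × 780 = 6240
  O-H: 4 × 454 = 1816
  Σ(formed) = 8056 kJ
ΔH = Σ(broken) − Σ(formed) = 5853 − 8056 = −2203 kJ
For 5× the reaction as written: 5 × (−2203) = −11015 kJ

ΔH = −11015 kJ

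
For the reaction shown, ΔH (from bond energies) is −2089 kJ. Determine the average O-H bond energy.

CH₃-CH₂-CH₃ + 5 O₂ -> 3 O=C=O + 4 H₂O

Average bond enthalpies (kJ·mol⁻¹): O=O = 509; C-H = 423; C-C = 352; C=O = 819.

D(O-H) ≈ 476 kJ/mol

Let D be the O-H bond energy.
Σ(broken) = 2×352 + 8×423 + 5×509 = 6633
Σ(formed) = 6×819 + 8×D = 4914 + 8D
ΔH = Σ(broken) − Σ(formed) = (6633) − (4914 + 8D) = +1719 − 8D
Setting this equal to −2089 kJ gives 8D = 3808, so D = 476 kJ/mol.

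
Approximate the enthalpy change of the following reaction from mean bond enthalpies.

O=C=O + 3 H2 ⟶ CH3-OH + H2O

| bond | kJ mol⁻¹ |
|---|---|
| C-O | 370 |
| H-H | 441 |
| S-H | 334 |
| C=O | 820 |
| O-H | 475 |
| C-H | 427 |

ΔH ≈ −113 kJ

Bonds broken (reactants):
  C=O: 2 × 820 = 1640
  H-H: 3 × 441 = 1323
  Σ(broken) = 2963 kJ
Bonds formed (products):
  C-H: 3 × 427 = 1281
  C-O: 1 × 370 = 370
  O-H: 3 × 475 = 1425
  Σ(formed) = 3076 kJ
ΔH = Σ(broken) − Σ(formed) = 2963 − 3076 = −113 kJ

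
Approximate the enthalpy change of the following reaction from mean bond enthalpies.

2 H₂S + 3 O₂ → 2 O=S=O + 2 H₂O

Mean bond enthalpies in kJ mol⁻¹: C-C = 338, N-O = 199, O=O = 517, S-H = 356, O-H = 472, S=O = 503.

Bonds broken (reactants):
  O=O: 3 × 517 = 1551
  S-H: 4 × 356 = 1424
  Σ(broken) = 2975 kJ
Bonds formed (products):
  O-H: 4 × 472 = 1888
  S=O: 4 × 503 = 2012
  Σ(formed) = 3900 kJ
ΔH = Σ(broken) − Σ(formed) = 2975 − 3900 = −925 kJ

ΔH ≈ −925 kJ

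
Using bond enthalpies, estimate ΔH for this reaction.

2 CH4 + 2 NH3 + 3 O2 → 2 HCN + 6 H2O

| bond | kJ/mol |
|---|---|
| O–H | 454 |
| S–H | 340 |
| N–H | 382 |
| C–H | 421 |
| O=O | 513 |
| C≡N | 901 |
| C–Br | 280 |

Bonds broken (reactants):
  C–H: 8 × 421 = 3368
  N–H: 6 × 382 = 2292
  O=O: 3 × 513 = 1539
  Σ(broken) = 7199 kJ
Bonds formed (products):
  C≡N: 2 × 901 = 1802
  C–H: 2 × 421 = 842
  O–H: 12 × 454 = 5448
  Σ(formed) = 8092 kJ
ΔH = Σ(broken) − Σ(formed) = 7199 − 8092 = −893 kJ

ΔH ≈ −893 kJ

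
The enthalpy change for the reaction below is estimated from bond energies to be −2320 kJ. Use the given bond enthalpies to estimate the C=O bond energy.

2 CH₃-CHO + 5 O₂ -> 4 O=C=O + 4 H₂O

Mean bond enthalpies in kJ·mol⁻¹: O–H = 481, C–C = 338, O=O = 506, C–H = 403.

Let D be the C=O bond energy.
Σ(broken) = 2×338 + 8×403 + 2×D + 5×506 = 6430 + 2D
Σ(formed) = 8×D + 8×481 = 3848 + 8D
ΔH = Σ(broken) − Σ(formed) = (6430 + 2D) − (3848 + 8D) = +2582 − 6D
Setting this equal to −2320 kJ gives 6D = 4902, so D = 817 kJ/mol.

D(C=O) ≈ 817 kJ/mol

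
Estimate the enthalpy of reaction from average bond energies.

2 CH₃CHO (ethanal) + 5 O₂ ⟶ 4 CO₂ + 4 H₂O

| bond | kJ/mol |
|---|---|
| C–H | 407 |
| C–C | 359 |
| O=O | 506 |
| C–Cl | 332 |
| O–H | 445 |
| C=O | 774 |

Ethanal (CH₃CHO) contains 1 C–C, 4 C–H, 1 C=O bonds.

ΔH ≈ −1700 kJ

Bonds broken (reactants):
  C–C: 2 × 359 = 718
  C–H: 8 × 407 = 3256
  C=O: 2 × 774 = 1548
  O=O: 5 × 506 = 2530
  Σ(broken) = 8052 kJ
Bonds formed (products):
  C=O: 8 × 774 = 6192
  O–H: 8 × 445 = 3560
  Σ(formed) = 9752 kJ
ΔH = Σ(broken) − Σ(formed) = 8052 − 9752 = −1700 kJ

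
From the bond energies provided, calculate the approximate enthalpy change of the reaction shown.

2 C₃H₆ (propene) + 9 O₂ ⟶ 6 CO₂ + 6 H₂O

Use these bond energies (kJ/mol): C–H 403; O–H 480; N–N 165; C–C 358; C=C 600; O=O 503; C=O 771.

ΔH ≈ −3733 kJ

Bonds broken (reactants):
  C–C: 2 × 358 = 716
  C–H: 12 × 403 = 4836
  C=C: 2 × 600 = 1200
  O=O: 9 × 503 = 4527
  Σ(broken) = 11279 kJ
Bonds formed (products):
  C=O: 12 × 771 = 9252
  O–H: 12 × 480 = 5760
  Σ(formed) = 15012 kJ
ΔH = Σ(broken) − Σ(formed) = 11279 − 15012 = −3733 kJ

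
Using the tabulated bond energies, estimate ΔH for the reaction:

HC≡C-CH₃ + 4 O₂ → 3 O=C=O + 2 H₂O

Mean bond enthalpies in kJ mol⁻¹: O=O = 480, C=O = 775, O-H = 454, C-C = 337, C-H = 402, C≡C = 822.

Bonds broken (reactants):
  C≡C: 1 × 822 = 822
  C-C: 1 × 337 = 337
  C-H: 4 × 402 = 1608
  O=O: 4 × 480 = 1920
  Σ(broken) = 4687 kJ
Bonds formed (products):
  C=O: 6 × 775 = 4650
  O-H: 4 × 454 = 1816
  Σ(formed) = 6466 kJ
ΔH = Σ(broken) − Σ(formed) = 4687 − 6466 = −1779 kJ

ΔH ≈ −1779 kJ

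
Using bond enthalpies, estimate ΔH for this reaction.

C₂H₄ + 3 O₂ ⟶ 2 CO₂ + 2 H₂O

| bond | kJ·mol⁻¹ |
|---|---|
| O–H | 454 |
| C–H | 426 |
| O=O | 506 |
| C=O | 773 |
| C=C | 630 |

ΔH ≈ −1056 kJ

Bonds broken (reactants):
  C–H: 4 × 426 = 1704
  C=C: 1 × 630 = 630
  O=O: 3 × 506 = 1518
  Σ(broken) = 3852 kJ
Bonds formed (products):
  C=O: 4 × 773 = 3092
  O–H: 4 × 454 = 1816
  Σ(formed) = 4908 kJ
ΔH = Σ(broken) − Σ(formed) = 3852 − 4908 = −1056 kJ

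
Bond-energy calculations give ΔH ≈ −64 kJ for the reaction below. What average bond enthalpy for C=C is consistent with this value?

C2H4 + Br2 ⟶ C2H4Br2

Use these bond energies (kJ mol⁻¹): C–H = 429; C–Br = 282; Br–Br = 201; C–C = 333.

D(C=C) ≈ 632 kJ/mol

Let D be the C=C bond energy.
Σ(broken) = 1×201 + 4×429 + 1×D = 1917 + D
Σ(formed) = 2×282 + 1×333 + 4×429 = 2613
ΔH = Σ(broken) − Σ(formed) = (1917 + D) − (2613) = −696 + D
Setting this equal to −64 kJ gives D = 632 kJ/mol.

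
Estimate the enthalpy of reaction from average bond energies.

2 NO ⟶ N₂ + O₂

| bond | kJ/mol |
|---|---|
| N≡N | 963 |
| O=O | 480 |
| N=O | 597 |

Bonds broken (reactants):
  N=O: 2 × 597 = 1194
  Σ(broken) = 1194 kJ
Bonds formed (products):
  N≡N: 1 × 963 = 963
  O=O: 1 × 480 = 480
  Σ(formed) = 1443 kJ
ΔH = Σ(broken) − Σ(formed) = 1194 − 1443 = −249 kJ

ΔH ≈ −249 kJ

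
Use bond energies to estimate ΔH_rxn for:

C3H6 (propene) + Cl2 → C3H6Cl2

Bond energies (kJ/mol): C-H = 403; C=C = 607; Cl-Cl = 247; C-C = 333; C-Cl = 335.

ΔH ≈ −149 kJ

Bonds broken (reactants):
  C-C: 1 × 333 = 333
  C-H: 6 × 403 = 2418
  C=C: 1 × 607 = 607
  Cl-Cl: 1 × 247 = 247
  Σ(broken) = 3605 kJ
Bonds formed (products):
  C-C: 2 × 333 = 666
  C-Cl: 2 × 335 = 670
  C-H: 6 × 403 = 2418
  Σ(formed) = 3754 kJ
ΔH = Σ(broken) − Σ(formed) = 3605 − 3754 = −149 kJ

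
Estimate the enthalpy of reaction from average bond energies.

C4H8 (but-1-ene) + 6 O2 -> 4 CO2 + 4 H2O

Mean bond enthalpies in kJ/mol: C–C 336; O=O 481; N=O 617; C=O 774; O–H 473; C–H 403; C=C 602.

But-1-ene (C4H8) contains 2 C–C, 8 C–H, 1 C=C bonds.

Bonds broken (reactants):
  C–C: 2 × 336 = 672
  C–H: 8 × 403 = 3224
  C=C: 1 × 602 = 602
  O=O: 6 × 481 = 2886
  Σ(broken) = 7384 kJ
Bonds formed (products):
  C=O: 8 × 774 = 6192
  O–H: 8 × 473 = 3784
  Σ(formed) = 9976 kJ
ΔH = Σ(broken) − Σ(formed) = 7384 − 9976 = −2592 kJ

ΔH ≈ −2592 kJ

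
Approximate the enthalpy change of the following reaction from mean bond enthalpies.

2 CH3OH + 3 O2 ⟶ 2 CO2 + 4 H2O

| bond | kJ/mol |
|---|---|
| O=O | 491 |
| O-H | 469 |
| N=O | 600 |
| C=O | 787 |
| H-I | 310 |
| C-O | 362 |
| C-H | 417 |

Bonds broken (reactants):
  C-H: 6 × 417 = 2502
  C-O: 2 × 362 = 724
  O-H: 2 × 469 = 938
  O=O: 3 × 491 = 1473
  Σ(broken) = 5637 kJ
Bonds formed (products):
  C=O: 4 × 787 = 3148
  O-H: 8 × 469 = 3752
  Σ(formed) = 6900 kJ
ΔH = Σ(broken) − Σ(formed) = 5637 − 6900 = −1263 kJ

ΔH ≈ −1263 kJ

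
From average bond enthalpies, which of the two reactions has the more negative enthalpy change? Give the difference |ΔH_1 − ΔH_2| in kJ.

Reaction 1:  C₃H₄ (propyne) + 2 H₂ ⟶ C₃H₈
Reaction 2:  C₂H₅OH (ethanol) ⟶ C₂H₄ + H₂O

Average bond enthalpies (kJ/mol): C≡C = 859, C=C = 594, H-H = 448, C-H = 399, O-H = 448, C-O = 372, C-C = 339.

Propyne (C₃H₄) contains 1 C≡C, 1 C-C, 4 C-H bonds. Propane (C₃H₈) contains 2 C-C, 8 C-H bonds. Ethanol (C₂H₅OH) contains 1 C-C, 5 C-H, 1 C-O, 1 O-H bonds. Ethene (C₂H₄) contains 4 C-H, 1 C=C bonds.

Reaction 1:
  Bonds broken (reactants):
    C≡C: 1 × 859 = 859
    C-C: 1 × 339 = 339
    C-H: 4 × 399 = 1596
    H-H: 2 × 448 = 896
    Σ(broken) = 3690 kJ
  Bonds formed (products):
    C-C: 2 × 339 = 678
    C-H: 8 × 399 = 3192
    Σ(formed) = 3870 kJ
  ΔH_1 = 3690 − 3870 = −180 kJ
Reaction 2:
  Bonds broken (reactants):
    C-C: 1 × 339 = 339
    C-H: 5 × 399 = 1995
    C-O: 1 × 372 = 372
    O-H: 1 × 448 = 448
    Σ(broken) = 3154 kJ
  Bonds formed (products):
    C-H: 4 × 399 = 1596
    C=C: 1 × 594 = 594
    O-H: 2 × 448 = 896
    Σ(formed) = 3086 kJ
  ΔH_2 = 3154 − 3086 = +68 kJ
ΔH_1 − ΔH_2 = −248 kJ, so reaction 1 has the more negative ΔH; |ΔH_1 − ΔH_2| = 248 kJ.

Reaction 1, by 248 kJ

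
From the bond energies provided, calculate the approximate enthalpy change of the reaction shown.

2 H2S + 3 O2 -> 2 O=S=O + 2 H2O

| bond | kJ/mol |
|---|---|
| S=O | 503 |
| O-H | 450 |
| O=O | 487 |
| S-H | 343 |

Bonds broken (reactants):
  O=O: 3 × 487 = 1461
  S-H: 4 × 343 = 1372
  Σ(broken) = 2833 kJ
Bonds formed (products):
  O-H: 4 × 450 = 1800
  S=O: 4 × 503 = 2012
  Σ(formed) = 3812 kJ
ΔH = Σ(broken) − Σ(formed) = 2833 − 3812 = −979 kJ

ΔH ≈ −979 kJ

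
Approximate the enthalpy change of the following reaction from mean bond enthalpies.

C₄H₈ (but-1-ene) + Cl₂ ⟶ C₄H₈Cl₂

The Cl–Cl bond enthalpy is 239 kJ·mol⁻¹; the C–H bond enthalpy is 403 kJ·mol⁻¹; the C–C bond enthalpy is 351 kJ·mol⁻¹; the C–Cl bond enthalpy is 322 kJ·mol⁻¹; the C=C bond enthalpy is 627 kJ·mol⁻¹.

Bonds broken (reactants):
  C–C: 2 × 351 = 702
  C–H: 8 × 403 = 3224
  C=C: 1 × 627 = 627
  Cl–Cl: 1 × 239 = 239
  Σ(broken) = 4792 kJ
Bonds formed (products):
  C–C: 3 × 351 = 1053
  C–Cl: 2 × 322 = 644
  C–H: 8 × 403 = 3224
  Σ(formed) = 4921 kJ
ΔH = Σ(broken) − Σ(formed) = 4792 − 4921 = −129 kJ

ΔH ≈ −129 kJ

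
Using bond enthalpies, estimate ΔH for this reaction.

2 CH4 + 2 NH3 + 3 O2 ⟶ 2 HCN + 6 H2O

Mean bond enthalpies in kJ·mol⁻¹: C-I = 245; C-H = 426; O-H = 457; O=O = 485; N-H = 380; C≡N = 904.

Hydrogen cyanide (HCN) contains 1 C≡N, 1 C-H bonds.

ΔH ≈ −1001 kJ

Bonds broken (reactants):
  C-H: 8 × 426 = 3408
  N-H: 6 × 380 = 2280
  O=O: 3 × 485 = 1455
  Σ(broken) = 7143 kJ
Bonds formed (products):
  C≡N: 2 × 904 = 1808
  C-H: 2 × 426 = 852
  O-H: 12 × 457 = 5484
  Σ(formed) = 8144 kJ
ΔH = Σ(broken) − Σ(formed) = 7143 − 8144 = −1001 kJ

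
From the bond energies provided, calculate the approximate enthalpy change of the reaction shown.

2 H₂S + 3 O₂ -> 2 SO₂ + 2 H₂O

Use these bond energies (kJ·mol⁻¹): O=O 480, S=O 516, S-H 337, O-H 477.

Bonds broken (reactants):
  O=O: 3 × 480 = 1440
  S-H: 4 × 337 = 1348
  Σ(broken) = 2788 kJ
Bonds formed (products):
  O-H: 4 × 477 = 1908
  S=O: 4 × 516 = 2064
  Σ(formed) = 3972 kJ
ΔH = Σ(broken) − Σ(formed) = 2788 − 3972 = −1184 kJ

ΔH ≈ −1184 kJ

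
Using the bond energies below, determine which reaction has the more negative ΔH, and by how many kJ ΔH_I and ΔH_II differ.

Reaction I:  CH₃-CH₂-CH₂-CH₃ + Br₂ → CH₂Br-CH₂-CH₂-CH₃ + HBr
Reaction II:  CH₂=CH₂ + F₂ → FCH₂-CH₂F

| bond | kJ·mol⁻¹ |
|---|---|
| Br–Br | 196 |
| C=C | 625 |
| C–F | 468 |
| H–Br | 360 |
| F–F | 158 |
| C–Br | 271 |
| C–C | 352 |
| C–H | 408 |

Reaction I:
  Bonds broken (reactants):
    Br–Br: 1 × 196 = 196
    C–C: 3 × 352 = 1056
    C–H: 10 × 408 = 4080
    Σ(broken) = 5332 kJ
  Bonds formed (products):
    C–Br: 1 × 271 = 271
    C–C: 3 × 352 = 1056
    C–H: 9 × 408 = 3672
    H–Br: 1 × 360 = 360
    Σ(formed) = 5359 kJ
  ΔH_I = 5332 − 5359 = −27 kJ
Reaction II:
  Bonds broken (reactants):
    C–H: 4 × 408 = 1632
    C=C: 1 × 625 = 625
    F–F: 1 × 158 = 158
    Σ(broken) = 2415 kJ
  Bonds formed (products):
    C–C: 1 × 352 = 352
    C–F: 2 × 468 = 936
    C–H: 4 × 408 = 1632
    Σ(formed) = 2920 kJ
  ΔH_II = 2415 − 2920 = −505 kJ
ΔH_I − ΔH_II = +478 kJ, so reaction II has the more negative ΔH; |ΔH_I − ΔH_II| = 478 kJ.

Reaction II, by 478 kJ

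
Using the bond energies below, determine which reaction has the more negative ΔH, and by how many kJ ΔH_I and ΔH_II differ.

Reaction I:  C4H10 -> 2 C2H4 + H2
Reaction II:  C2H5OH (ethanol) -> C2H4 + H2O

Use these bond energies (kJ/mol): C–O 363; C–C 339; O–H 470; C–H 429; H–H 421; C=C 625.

Reaction II, by 168 kJ

Reaction I:
  Bonds broken (reactants):
    C–C: 3 × 339 = 1017
    C–H: 10 × 429 = 4290
    Σ(broken) = 5307 kJ
  Bonds formed (products):
    C–H: 8 × 429 = 3432
    C=C: 2 × 625 = 1250
    H–H: 1 × 421 = 421
    Σ(formed) = 5103 kJ
  ΔH_I = 5307 − 5103 = +204 kJ
Reaction II:
  Bonds broken (reactants):
    C–C: 1 × 339 = 339
    C–H: 5 × 429 = 2145
    C–O: 1 × 363 = 363
    O–H: 1 × 470 = 470
    Σ(broken) = 3317 kJ
  Bonds formed (products):
    C–H: 4 × 429 = 1716
    C=C: 1 × 625 = 625
    O–H: 2 × 470 = 940
    Σ(formed) = 3281 kJ
  ΔH_II = 3317 − 3281 = +36 kJ
ΔH_I − ΔH_II = +168 kJ, so reaction II has the more negative ΔH; |ΔH_I − ΔH_II| = 168 kJ.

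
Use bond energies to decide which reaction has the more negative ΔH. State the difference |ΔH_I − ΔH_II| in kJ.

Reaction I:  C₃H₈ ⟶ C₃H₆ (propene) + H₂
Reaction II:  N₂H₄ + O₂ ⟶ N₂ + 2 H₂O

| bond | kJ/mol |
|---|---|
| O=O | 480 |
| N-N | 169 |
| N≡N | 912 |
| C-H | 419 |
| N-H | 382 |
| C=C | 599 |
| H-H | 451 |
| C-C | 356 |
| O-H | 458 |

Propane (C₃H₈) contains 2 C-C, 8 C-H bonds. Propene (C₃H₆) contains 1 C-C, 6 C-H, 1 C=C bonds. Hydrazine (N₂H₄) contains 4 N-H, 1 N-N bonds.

Reaction I:
  Bonds broken (reactants):
    C-C: 2 × 356 = 712
    C-H: 8 × 419 = 3352
    Σ(broken) = 4064 kJ
  Bonds formed (products):
    C-C: 1 × 356 = 356
    C-H: 6 × 419 = 2514
    C=C: 1 × 599 = 599
    H-H: 1 × 451 = 451
    Σ(formed) = 3920 kJ
  ΔH_I = 4064 − 3920 = +144 kJ
Reaction II:
  Bonds broken (reactants):
    N-H: 4 × 382 = 1528
    N-N: 1 × 169 = 169
    O=O: 1 × 480 = 480
    Σ(broken) = 2177 kJ
  Bonds formed (products):
    N≡N: 1 × 912 = 912
    O-H: 4 × 458 = 1832
    Σ(formed) = 2744 kJ
  ΔH_II = 2177 − 2744 = −567 kJ
ΔH_I − ΔH_II = +711 kJ, so reaction II has the more negative ΔH; |ΔH_I − ΔH_II| = 711 kJ.

Reaction II, by 711 kJ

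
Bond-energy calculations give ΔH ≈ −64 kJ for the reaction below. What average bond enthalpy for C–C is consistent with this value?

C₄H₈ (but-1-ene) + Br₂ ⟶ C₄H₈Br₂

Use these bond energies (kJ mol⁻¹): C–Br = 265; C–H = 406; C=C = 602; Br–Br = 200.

Let D be the C–C bond energy.
Σ(broken) = 1×200 + 2×D + 8×406 + 1×602 = 4050 + 2D
Σ(formed) = 2×265 + 3×D + 8×406 = 3778 + 3D
ΔH = Σ(broken) − Σ(formed) = (4050 + 2D) − (3778 + 3D) = +272 − D
Setting this equal to −64 kJ gives D = 336 kJ/mol.

D(C–C) ≈ 336 kJ/mol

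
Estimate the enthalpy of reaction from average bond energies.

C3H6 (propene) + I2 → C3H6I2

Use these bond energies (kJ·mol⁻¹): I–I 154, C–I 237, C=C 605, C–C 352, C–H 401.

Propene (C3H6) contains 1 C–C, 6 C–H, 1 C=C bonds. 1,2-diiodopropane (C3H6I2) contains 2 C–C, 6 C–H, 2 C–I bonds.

Bonds broken (reactants):
  C–C: 1 × 352 = 352
  C–H: 6 × 401 = 2406
  C=C: 1 × 605 = 605
  I–I: 1 × 154 = 154
  Σ(broken) = 3517 kJ
Bonds formed (products):
  C–C: 2 × 352 = 704
  C–H: 6 × 401 = 2406
  C–I: 2 × 237 = 474
  Σ(formed) = 3584 kJ
ΔH = Σ(broken) − Σ(formed) = 3517 − 3584 = −67 kJ

ΔH ≈ −67 kJ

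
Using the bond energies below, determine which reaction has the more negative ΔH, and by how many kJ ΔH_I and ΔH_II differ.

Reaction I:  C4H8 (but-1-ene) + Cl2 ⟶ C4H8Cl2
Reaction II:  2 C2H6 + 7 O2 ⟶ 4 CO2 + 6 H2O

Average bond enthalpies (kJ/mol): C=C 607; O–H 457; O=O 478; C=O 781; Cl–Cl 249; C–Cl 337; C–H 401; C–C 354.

Reaction I:
  Bonds broken (reactants):
    C–C: 2 × 354 = 708
    C–H: 8 × 401 = 3208
    C=C: 1 × 607 = 607
    Cl–Cl: 1 × 249 = 249
    Σ(broken) = 4772 kJ
  Bonds formed (products):
    C–C: 3 × 354 = 1062
    C–Cl: 2 × 337 = 674
    C–H: 8 × 401 = 3208
    Σ(formed) = 4944 kJ
  ΔH_I = 4772 − 4944 = −172 kJ
Reaction II:
  Bonds broken (reactants):
    C–C: 2 × 354 = 708
    C–H: 12 × 401 = 4812
    O=O: 7 × 478 = 3346
    Σ(broken) = 8866 kJ
  Bonds formed (products):
    C=O: 8 × 781 = 6248
    O–H: 12 × 457 = 5484
    Σ(formed) = 11732 kJ
  ΔH_II = 8866 − 11732 = −2866 kJ
ΔH_I − ΔH_II = +2694 kJ, so reaction II has the more negative ΔH; |ΔH_I − ΔH_II| = 2694 kJ.

Reaction II, by 2694 kJ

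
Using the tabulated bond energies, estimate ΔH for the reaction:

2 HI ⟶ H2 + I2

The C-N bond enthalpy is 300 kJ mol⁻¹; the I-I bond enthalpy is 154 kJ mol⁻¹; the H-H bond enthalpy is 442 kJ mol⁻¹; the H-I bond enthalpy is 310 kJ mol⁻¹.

Bonds broken (reactants):
  H-I: 2 × 310 = 620
  Σ(broken) = 620 kJ
Bonds formed (products):
  H-H: 1 × 442 = 442
  I-I: 1 × 154 = 154
  Σ(formed) = 596 kJ
ΔH = Σ(broken) − Σ(formed) = 620 − 596 = +24 kJ

ΔH ≈ +24 kJ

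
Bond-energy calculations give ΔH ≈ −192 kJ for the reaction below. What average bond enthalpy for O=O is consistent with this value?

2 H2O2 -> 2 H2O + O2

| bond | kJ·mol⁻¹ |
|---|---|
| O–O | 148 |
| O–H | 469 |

D(O=O) ≈ 488 kJ/mol

Let D be the O=O bond energy.
Σ(broken) = 4×469 + 2×148 = 2172
Σ(formed) = 4×469 + 1×D = 1876 + D
ΔH = Σ(broken) − Σ(formed) = (2172) − (1876 + D) = +296 − D
Setting this equal to −192 kJ gives D = 488 kJ/mol.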